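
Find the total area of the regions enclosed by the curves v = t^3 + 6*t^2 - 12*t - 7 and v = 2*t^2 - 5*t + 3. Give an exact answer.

Set the curves equal: t^3 + 6*t^2 - 12*t - 7 = 2*t^2 - 5*t + 3, so t^3 + 4*t^2 - 7*t - 10 = 0, which factors as (t - 2)*(t + 1)*(t + 5) = 0. The curves meet at t = -5, -1, 2.
On [-5, -1], v = t^3 + 6*t^2 - 12*t - 7 is on top; that piece has area ∫[-5,-1] (t^3 + 4*t^2 - 7*t - 10) dt = 160/3.
On [-1, 2], v = 2*t^2 - 5*t + 3 is on top; that piece has area ∫[-1,2] (-(t^3 + 4*t^2 - 7*t - 10)) dt = 99/4.
Total enclosed area = 160/3 + 99/4 = 937/12.

937/12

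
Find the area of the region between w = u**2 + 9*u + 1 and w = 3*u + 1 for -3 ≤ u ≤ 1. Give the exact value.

64/3

The difference (u**2 + 9*u + 1) - (3*u + 1) = u**2 + 6*u changes sign at u = 0 inside [-3, 1], so split the integral there.
∫[-3,0] (u**2 + 6*u) du = -18; the area of that piece is 18.
∫[0,1] (u**2 + 6*u) du = 10/3.
Total area = 18 + 10/3 = 64/3.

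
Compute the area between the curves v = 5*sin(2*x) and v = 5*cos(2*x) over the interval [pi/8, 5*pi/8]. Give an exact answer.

5*sqrt(2)

On [pi/8, 5*pi/8], (5*sin(2*x)) - (5*cos(2*x)) = 5*sin(2*x) - 5*cos(2*x) is ≥ 0 throughout, so the area is a single integral of |5*sin(2*x) - 5*cos(2*x)|.
∫[pi/8,5*pi/8] (5*sin(2*x) - 5*cos(2*x)) dx = 5*sqrt(2).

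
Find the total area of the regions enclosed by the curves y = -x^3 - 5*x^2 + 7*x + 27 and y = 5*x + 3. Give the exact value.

443/6

Set the curves equal: -x^3 - 5*x^2 + 7*x + 27 = 5*x + 3, so -x^3 - 5*x^2 + 2*x + 24 = 0, which factors as -(x - 2)*(x + 3)*(x + 4) = 0. The curves meet at x = -4, -3, 2.
On [-4, -3], y = 5*x + 3 is on top; that piece has area ∫[-4,-3] (-(-x^3 - 5*x^2 + 2*x + 24)) dx = 11/12.
On [-3, 2], y = -x^3 - 5*x^2 + 7*x + 27 is on top; that piece has area ∫[-3,2] (-x^3 - 5*x^2 + 2*x + 24) dx = 875/12.
Total enclosed area = 11/12 + 875/12 = 443/6.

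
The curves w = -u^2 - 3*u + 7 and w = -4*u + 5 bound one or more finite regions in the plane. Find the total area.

9/2

Set the curves equal: -u^2 - 3*u + 7 = -4*u + 5, so -u^2 + u + 2 = 0, which factors as -(u - 2)*(u + 1) = 0. The curves meet at u = -1, 2.
On [-1, 2], w = -u^2 - 3*u + 7 is on top; that piece has area ∫[-1,2] (-u^2 + u + 2) du = 9/2.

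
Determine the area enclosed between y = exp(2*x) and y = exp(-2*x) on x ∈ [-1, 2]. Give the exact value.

-2 + exp(-4)/2 + exp(-2)/2 + exp(2)/2 + exp(4)/2

The difference (exp(2*x)) - (exp(-2*x)) = exp(2*x) - exp(-2*x) changes sign at x = 0 inside [-1, 2], so split the integral there.
∫[-1,0] (exp(2*x) - exp(-2*x)) dx = -exp(2)/2 - exp(-2)/2 + 1; the area of that piece is -1 + exp(-2)/2 + exp(2)/2.
∫[0,2] (exp(2*x) - exp(-2*x)) dx = -1 + exp(-4)/2 + exp(4)/2.
Total area = (-1 + exp(-2)/2 + exp(2)/2) + (-1 + exp(-4)/2 + exp(4)/2) = -2 + exp(-4)/2 + exp(-2)/2 + exp(2)/2 + exp(4)/2.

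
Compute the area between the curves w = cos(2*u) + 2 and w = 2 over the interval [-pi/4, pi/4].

1

On [-pi/4, pi/4], (cos(2*u) + 2) - (2) = cos(2*u) is ≥ 0 throughout, so the area is a single integral of |cos(2*u)|.
∫[-pi/4,pi/4] (cos(2*u)) du = 1.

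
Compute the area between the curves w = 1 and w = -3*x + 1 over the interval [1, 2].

9/2

On [1, 2], (1) - (-3*x + 1) = 3*x is ≥ 0 throughout, so the area is a single integral of |3*x|.
∫[1,2] (3*x) dx = 9/2.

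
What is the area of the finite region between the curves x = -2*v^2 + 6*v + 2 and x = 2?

Both boundary curves give x as a function of v, so integrate with respect to v. Setting them equal: -2*v^2 + 6*v = 0, i.e. -2*v*(v - 3) = 0, so they meet at v = 0, 3.
For v in [0, 3], x = -2*v^2 + 6*v + 2 is on the right; area = ∫[0,3] (-2*v^2 + 6*v) dv = 9.

9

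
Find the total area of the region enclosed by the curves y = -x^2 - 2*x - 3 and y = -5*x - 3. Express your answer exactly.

Set the curves equal: -x^2 - 2*x - 3 = -5*x - 3, so -x^2 + 3*x = 0, which factors as -x*(x - 3) = 0. The curves meet at x = 0, 3.
On [0, 3], y = -x^2 - 2*x - 3 is on top; that piece has area ∫[0,3] (-x^2 + 3*x) dx = 9/2.

9/2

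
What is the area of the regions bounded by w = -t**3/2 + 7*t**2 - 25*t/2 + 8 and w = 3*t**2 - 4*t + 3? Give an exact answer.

71/12

Set the curves equal: -t**3/2 + 7*t**2 - 25*t/2 + 8 = 3*t**2 - 4*t + 3, so -t**3/2 + 4*t**2 - 17*t/2 + 5 = 0, which factors as -(t - 5)*(t - 2)*(t - 1)/2 = 0. The curves meet at t = 1, 2, 5.
On [1, 2], w = 3*t**2 - 4*t + 3 is on top; that piece has area ∫[1,2] (-(-t**3/2 + 4*t**2 - 17*t/2 + 5)) dt = 7/24.
On [2, 5], w = -t**3/2 + 7*t**2 - 25*t/2 + 8 is on top; that piece has area ∫[2,5] (-t**3/2 + 4*t**2 - 17*t/2 + 5) dt = 45/8.
Total enclosed area = 7/24 + 45/8 = 71/12.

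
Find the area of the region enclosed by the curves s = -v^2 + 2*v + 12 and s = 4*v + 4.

Both boundary curves give s as a function of v, so integrate with respect to v. Setting them equal: -v^2 - 2*v + 8 = 0, i.e. -(v - 2)*(v + 4) = 0, so they meet at v = -4, 2.
For v in [-4, 2], s = -v^2 + 2*v + 12 is on the right; area = ∫[-4,2] (-v^2 - 2*v + 8) dv = 36.

36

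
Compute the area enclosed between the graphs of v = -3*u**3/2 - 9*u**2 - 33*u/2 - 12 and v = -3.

Set the curves equal: -3*u**3/2 - 9*u**2 - 33*u/2 - 12 = -3, so -3*u**3/2 - 9*u**2 - 33*u/2 - 9 = 0, which factors as -3*(u + 1)*(u + 2)*(u + 3)/2 = 0. The curves meet at u = -3, -2, -1.
On [-3, -2], v = -3 is on top; that piece has area ∫[-3,-2] (-(-3*u**3/2 - 9*u**2 - 33*u/2 - 9)) du = 3/8.
On [-2, -1], v = -3*u**3/2 - 9*u**2 - 33*u/2 - 12 is on top; that piece has area ∫[-2,-1] (-3*u**3/2 - 9*u**2 - 33*u/2 - 9) du = 3/8.
Total enclosed area = 3/8 + 3/8 = 3/4.

3/4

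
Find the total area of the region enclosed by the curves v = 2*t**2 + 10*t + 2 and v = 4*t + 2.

Set the curves equal: 2*t**2 + 10*t + 2 = 4*t + 2, so 2*t**2 + 6*t = 0, which factors as 2*t*(t + 3) = 0. The curves meet at t = -3, 0.
On [-3, 0], v = 4*t + 2 is on top; that piece has area ∫[-3,0] (-(2*t**2 + 6*t)) dt = 9.

9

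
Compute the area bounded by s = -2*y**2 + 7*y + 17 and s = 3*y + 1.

Both boundary curves give s as a function of y, so integrate with respect to y. Setting them equal: -2*y**2 + 4*y + 16 = 0, i.e. -2*(y - 4)*(y + 2) = 0, so they meet at y = -2, 4.
For y in [-2, 4], s = -2*y**2 + 7*y + 17 is on the right; area = ∫[-2,4] (-2*y**2 + 4*y + 16) dy = 72.

72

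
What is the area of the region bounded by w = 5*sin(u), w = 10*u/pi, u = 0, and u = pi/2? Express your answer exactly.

On [0, pi/2], (5*sin(u)) - (10*u/pi) = -10*u/pi + 5*sin(u) is ≥ 0 throughout, so the area is a single integral of |-10*u/pi + 5*sin(u)|.
∫[0,pi/2] (-10*u/pi + 5*sin(u)) du = 5 - 5*pi/4.

5 - 5*pi/4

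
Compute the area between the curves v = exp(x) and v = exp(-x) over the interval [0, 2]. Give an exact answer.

On [0, 2], (exp(x)) - (exp(-x)) = exp(x) - exp(-x) is ≥ 0 throughout, so the area is a single integral of |exp(x) - exp(-x)|.
∫[0,2] (exp(x) - exp(-x)) dx = -2 + exp(-2) + exp(2).

-2 + exp(-2) + exp(2)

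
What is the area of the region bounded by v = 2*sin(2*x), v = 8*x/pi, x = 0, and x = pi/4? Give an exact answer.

1 - pi/4

On [0, pi/4], (2*sin(2*x)) - (8*x/pi) = -8*x/pi + 2*sin(2*x) is ≥ 0 throughout, so the area is a single integral of |-8*x/pi + 2*sin(2*x)|.
∫[0,pi/4] (-8*x/pi + 2*sin(2*x)) dx = 1 - pi/4.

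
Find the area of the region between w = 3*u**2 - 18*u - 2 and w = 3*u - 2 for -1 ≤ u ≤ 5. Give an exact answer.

149

The difference (3*u**2 - 18*u - 2) - (3*u - 2) = 3*u**2 - 21*u changes sign at u = 0 inside [-1, 5], so split the integral there.
∫[-1,0] (3*u**2 - 21*u) du = 23/2.
∫[0,5] (3*u**2 - 21*u) du = -275/2; the area of that piece is 275/2.
Total area = 23/2 + 275/2 = 149.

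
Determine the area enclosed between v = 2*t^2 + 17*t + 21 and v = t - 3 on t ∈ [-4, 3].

The difference (2*t^2 + 17*t + 21) - (t - 3) = 2*t^2 + 16*t + 24 changes sign at t = -2 inside [-4, 3], so split the integral there.
∫[-4,-2] (2*t^2 + 16*t + 24) dt = -32/3; the area of that piece is 32/3.
∫[-2,3] (2*t^2 + 16*t + 24) dt = 550/3.
Total area = 32/3 + 550/3 = 194.

194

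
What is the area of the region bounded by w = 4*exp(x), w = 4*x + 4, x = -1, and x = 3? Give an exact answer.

On [-1, 3], (4*exp(x)) - (4*x + 4) = -4*x + 4*exp(x) - 4 is ≥ 0 throughout, so the area is a single integral of |-4*x + 4*exp(x) - 4|.
∫[-1,3] (-4*x + 4*exp(x) - 4) dx = -32 - 4*exp(-1) + 4*exp(3).

-32 - 4*exp(-1) + 4*exp(3)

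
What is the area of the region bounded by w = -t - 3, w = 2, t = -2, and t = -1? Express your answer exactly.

7/2

On [-2, -1], (-t - 3) - (2) = -t - 5 is ≤ 0 throughout, so the area is a single integral of |-t - 5|.
∫[-2,-1] (-t - 5) dt = -7/2; the area of that piece is 7/2.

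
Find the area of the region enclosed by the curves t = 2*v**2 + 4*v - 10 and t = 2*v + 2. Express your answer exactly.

Both boundary curves give t as a function of v, so integrate with respect to v. Setting them equal: 2*v**2 + 2*v - 12 = 0, i.e. 2*(v - 2)*(v + 3) = 0, so they meet at v = -3, 2.
For v in [-3, 2], t = 2*v**2 + 4*v - 10 is on the left; area = ∫[-3,2] (-(2*v**2 + 2*v - 12)) dv = 125/3.

125/3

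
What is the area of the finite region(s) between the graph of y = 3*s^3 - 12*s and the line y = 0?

The curve meets the s-axis where 3*s^3 - 12*s = 0, i.e. 3*s*(s - 2)*(s + 2) = 0, at s = -2, 0, 2.
On [-2, 0] the curve lies above the axis; ∫[-2,0] (3*s^3 - 12*s) ds = 12, giving area 12.
On [0, 2] the curve lies below the axis; ∫[0,2] (3*s^3 - 12*s) ds = -12, giving area 12.
Total area = 12 + 12 = 24.

24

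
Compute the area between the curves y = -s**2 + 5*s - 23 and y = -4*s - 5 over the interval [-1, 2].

On [-1, 2], (-s**2 + 5*s - 23) - (-4*s - 5) = -s**2 + 9*s - 18 is ≤ 0 throughout, so the area is a single integral of |-s**2 + 9*s - 18|.
∫[-1,2] (-s**2 + 9*s - 18) ds = -87/2; the area of that piece is 87/2.

87/2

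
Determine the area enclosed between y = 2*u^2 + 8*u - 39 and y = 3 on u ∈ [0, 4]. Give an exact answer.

The difference (2*u^2 + 8*u - 39) - (3) = 2*u^2 + 8*u - 42 changes sign at u = 3 inside [0, 4], so split the integral there.
∫[0,3] (2*u^2 + 8*u - 42) du = -72; the area of that piece is 72.
∫[3,4] (2*u^2 + 8*u - 42) du = 32/3.
Total area = 72 + 32/3 = 248/3.

248/3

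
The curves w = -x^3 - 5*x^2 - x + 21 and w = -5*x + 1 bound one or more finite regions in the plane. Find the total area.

Set the curves equal: -x^3 - 5*x^2 - x + 21 = -5*x + 1, so -x^3 - 5*x^2 + 4*x + 20 = 0, which factors as -(x - 2)*(x + 2)*(x + 5) = 0. The curves meet at x = -5, -2, 2.
On [-5, -2], w = -5*x + 1 is on top; that piece has area ∫[-5,-2] (-(-x^3 - 5*x^2 + 4*x + 20)) dx = 99/4.
On [-2, 2], w = -x^3 - 5*x^2 - x + 21 is on top; that piece has area ∫[-2,2] (-x^3 - 5*x^2 + 4*x + 20) dx = 160/3.
Total enclosed area = 99/4 + 160/3 = 937/12.

937/12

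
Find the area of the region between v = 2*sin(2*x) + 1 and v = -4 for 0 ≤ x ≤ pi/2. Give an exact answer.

On [0, pi/2], (2*sin(2*x) + 1) - (-4) = 2*sin(2*x) + 5 is ≥ 0 throughout, so the area is a single integral of |2*sin(2*x) + 5|.
∫[0,pi/2] (2*sin(2*x) + 5) dx = 2 + 5*pi/2.

2 + 5*pi/2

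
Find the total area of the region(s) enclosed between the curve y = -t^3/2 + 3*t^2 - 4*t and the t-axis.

4

The curve meets the t-axis where -t^3/2 + 3*t^2 - 4*t = 0, i.e. -t*(t - 4)*(t - 2)/2 = 0, at t = 0, 2, 4.
On [0, 2] the curve lies below the axis; ∫[0,2] (-t^3/2 + 3*t^2 - 4*t) dt = -2, giving area 2.
On [2, 4] the curve lies above the axis; ∫[2,4] (-t^3/2 + 3*t^2 - 4*t) dt = 2, giving area 2.
Total area = 2 + 2 = 4.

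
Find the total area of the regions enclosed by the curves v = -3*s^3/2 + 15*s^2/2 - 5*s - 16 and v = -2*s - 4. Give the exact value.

253/8

Set the curves equal: -3*s^3/2 + 15*s^2/2 - 5*s - 16 = -2*s - 4, so -3*s^3/2 + 15*s^2/2 - 3*s - 12 = 0, which factors as -3*(s - 4)*(s - 2)*(s + 1)/2 = 0. The curves meet at s = -1, 2, 4.
On [-1, 2], v = -2*s - 4 is on top; that piece has area ∫[-1,2] (-(-3*s^3/2 + 15*s^2/2 - 3*s - 12)) ds = 189/8.
On [2, 4], v = -3*s^3/2 + 15*s^2/2 - 5*s - 16 is on top; that piece has area ∫[2,4] (-3*s^3/2 + 15*s^2/2 - 3*s - 12) ds = 8.
Total enclosed area = 189/8 + 8 = 253/8.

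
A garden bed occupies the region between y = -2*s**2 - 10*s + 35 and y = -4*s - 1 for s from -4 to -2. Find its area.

On [-4, -2], (-2*s**2 - 10*s + 35) - (-4*s - 1) = -2*s**2 - 6*s + 36 is ≥ 0 throughout, so the area is a single integral of |-2*s**2 - 6*s + 36|.
∫[-4,-2] (-2*s**2 - 6*s + 36) ds = 212/3.

212/3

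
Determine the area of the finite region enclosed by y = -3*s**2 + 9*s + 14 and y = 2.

125/2

Set the curves equal: -3*s**2 + 9*s + 14 = 2, so -3*s**2 + 9*s + 12 = 0, which factors as -3*(s - 4)*(s + 1) = 0. The curves meet at s = -1, 4.
On [-1, 4], y = -3*s**2 + 9*s + 14 is on top; that piece has area ∫[-1,4] (-3*s**2 + 9*s + 12) ds = 125/2.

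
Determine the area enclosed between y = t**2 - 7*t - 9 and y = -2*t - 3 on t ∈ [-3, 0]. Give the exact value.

119/6

The difference (t**2 - 7*t - 9) - (-2*t - 3) = t**2 - 5*t - 6 changes sign at t = -1 inside [-3, 0], so split the integral there.
∫[-3,-1] (t**2 - 5*t - 6) dt = 50/3.
∫[-1,0] (t**2 - 5*t - 6) dt = -19/6; the area of that piece is 19/6.
Total area = 50/3 + 19/6 = 119/6.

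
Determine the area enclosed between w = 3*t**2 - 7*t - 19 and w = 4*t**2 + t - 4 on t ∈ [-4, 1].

The difference (3*t**2 - 7*t - 19) - (4*t**2 + t - 4) = -t**2 - 8*t - 15 changes sign at t = -3 inside [-4, 1], so split the integral there.
∫[-4,-3] (-t**2 - 8*t - 15) dt = 2/3.
∫[-3,1] (-t**2 - 8*t - 15) dt = -112/3; the area of that piece is 112/3.
Total area = 2/3 + 112/3 = 38.

38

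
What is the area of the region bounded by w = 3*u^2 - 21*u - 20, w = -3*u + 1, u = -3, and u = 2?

137

The difference (3*u^2 - 21*u - 20) - (-3*u + 1) = 3*u^2 - 18*u - 21 changes sign at u = -1 inside [-3, 2], so split the integral there.
∫[-3,-1] (3*u^2 - 18*u - 21) du = 56.
∫[-1,2] (3*u^2 - 18*u - 21) du = -81; the area of that piece is 81.
Total area = 56 + 81 = 137.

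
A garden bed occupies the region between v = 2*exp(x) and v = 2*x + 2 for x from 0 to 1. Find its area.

On [0, 1], (2*exp(x)) - (2*x + 2) = -2*x + 2*exp(x) - 2 is ≥ 0 throughout, so the area is a single integral of |-2*x + 2*exp(x) - 2|.
∫[0,1] (-2*x + 2*exp(x) - 2) dx = -5 + 2*exp(1).

-5 + 2*exp(1)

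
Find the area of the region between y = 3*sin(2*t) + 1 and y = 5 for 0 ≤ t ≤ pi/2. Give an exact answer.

On [0, pi/2], (3*sin(2*t) + 1) - (5) = 3*sin(2*t) - 4 is ≤ 0 throughout, so the area is a single integral of |3*sin(2*t) - 4|.
∫[0,pi/2] (3*sin(2*t) - 4) dt = 3 - 2*pi; the area of that piece is -3 + 2*pi.

-3 + 2*pi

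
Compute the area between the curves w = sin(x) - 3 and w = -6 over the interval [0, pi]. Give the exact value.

2 + 3*pi

On [0, pi], (sin(x) - 3) - (-6) = sin(x) + 3 is ≥ 0 throughout, so the area is a single integral of |sin(x) + 3|.
∫[0,pi] (sin(x) + 3) dx = 2 + 3*pi.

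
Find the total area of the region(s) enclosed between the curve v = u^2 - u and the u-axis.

The curve meets the u-axis where u^2 - u = 0, i.e. u*(u - 1) = 0, at u = 0, 1.
On [0, 1] the curve lies below the axis; ∫[0,1] (u^2 - u) du = -1/6, giving area 1/6.

1/6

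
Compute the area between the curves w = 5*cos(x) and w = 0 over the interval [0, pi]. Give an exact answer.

The difference (5*cos(x)) - (0) = 5*cos(x) changes sign at x = pi/2 inside [0, pi], so split the integral there.
∫[0,pi/2] (5*cos(x)) dx = 5.
∫[pi/2,pi] (5*cos(x)) dx = -5; the area of that piece is 5.
Total area = 5 + 5 = 10.

10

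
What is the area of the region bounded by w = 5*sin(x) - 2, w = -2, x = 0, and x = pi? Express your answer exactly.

10

On [0, pi], (5*sin(x) - 2) - (-2) = 5*sin(x) is ≥ 0 throughout, so the area is a single integral of |5*sin(x)|.
∫[0,pi] (5*sin(x)) dx = 10.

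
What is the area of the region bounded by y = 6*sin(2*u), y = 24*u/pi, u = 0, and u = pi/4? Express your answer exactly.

On [0, pi/4], (6*sin(2*u)) - (24*u/pi) = -24*u/pi + 6*sin(2*u) is ≥ 0 throughout, so the area is a single integral of |-24*u/pi + 6*sin(2*u)|.
∫[0,pi/4] (-24*u/pi + 6*sin(2*u)) du = 3 - 3*pi/4.

3 - 3*pi/4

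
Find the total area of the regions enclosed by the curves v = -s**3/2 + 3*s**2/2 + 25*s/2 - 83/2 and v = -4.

Set the curves equal: -s**3/2 + 3*s**2/2 + 25*s/2 - 83/2 = -4, so -s**3/2 + 3*s**2/2 + 25*s/2 - 75/2 = 0, which factors as -(s - 5)*(s - 3)*(s + 5)/2 = 0. The curves meet at s = -5, 3, 5.
On [-5, 3], v = -4 is on top; that piece has area ∫[-5,3] (-(-s**3/2 + 3*s**2/2 + 25*s/2 - 75/2)) ds = 256.
On [3, 5], v = -s**3/2 + 3*s**2/2 + 25*s/2 - 83/2 is on top; that piece has area ∫[3,5] (-s**3/2 + 3*s**2/2 + 25*s/2 - 75/2) ds = 6.
Total enclosed area = 256 + 6 = 262.

262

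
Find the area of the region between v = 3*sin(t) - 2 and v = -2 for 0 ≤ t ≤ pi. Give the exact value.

6

On [0, pi], (3*sin(t) - 2) - (-2) = 3*sin(t) is ≥ 0 throughout, so the area is a single integral of |3*sin(t)|.
∫[0,pi] (3*sin(t)) dt = 6.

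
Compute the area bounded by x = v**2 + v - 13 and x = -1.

Both boundary curves give x as a function of v, so integrate with respect to v. Setting them equal: v**2 + v - 12 = 0, i.e. (v - 3)*(v + 4) = 0, so they meet at v = -4, 3.
For v in [-4, 3], x = v**2 + v - 13 is on the left; area = ∫[-4,3] (-(v**2 + v - 12)) dv = 343/6.

343/6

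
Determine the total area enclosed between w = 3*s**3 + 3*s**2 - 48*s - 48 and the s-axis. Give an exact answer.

863/2

The curve meets the s-axis where 3*s**3 + 3*s**2 - 48*s - 48 = 0, i.e. 3*(s - 4)*(s + 1)*(s + 4) = 0, at s = -4, -1, 4.
On [-4, -1] the curve lies above the axis; ∫[-4,-1] (3*s**3 + 3*s**2 - 48*s - 48) ds = 351/4, giving area 351/4.
On [-1, 4] the curve lies below the axis; ∫[-1,4] (3*s**3 + 3*s**2 - 48*s - 48) ds = -1375/4, giving area 1375/4.
Total area = 351/4 + 1375/4 = 863/2.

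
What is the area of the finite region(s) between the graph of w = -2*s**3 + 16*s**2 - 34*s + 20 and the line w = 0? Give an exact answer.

The curve meets the s-axis where -2*s**3 + 16*s**2 - 34*s + 20 = 0, i.e. -2*(s - 5)*(s - 2)*(s - 1) = 0, at s = 1, 2, 5.
On [1, 2] the curve lies below the axis; ∫[1,2] (-2*s**3 + 16*s**2 - 34*s + 20) ds = -7/6, giving area 7/6.
On [2, 5] the curve lies above the axis; ∫[2,5] (-2*s**3 + 16*s**2 - 34*s + 20) ds = 45/2, giving area 45/2.
Total area = 7/6 + 45/2 = 71/3.

71/3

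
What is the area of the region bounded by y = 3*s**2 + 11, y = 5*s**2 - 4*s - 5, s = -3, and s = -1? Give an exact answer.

12

The difference (3*s**2 + 11) - (5*s**2 - 4*s - 5) = -2*s**2 + 4*s + 16 changes sign at s = -2 inside [-3, -1], so split the integral there.
∫[-3,-2] (-2*s**2 + 4*s + 16) ds = -20/3; the area of that piece is 20/3.
∫[-2,-1] (-2*s**2 + 4*s + 16) ds = 16/3.
Total area = 20/3 + 16/3 = 12.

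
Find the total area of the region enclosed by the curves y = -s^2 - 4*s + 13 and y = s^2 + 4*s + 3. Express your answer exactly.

72

Set the curves equal: -s^2 - 4*s + 13 = s^2 + 4*s + 3, so -2*s^2 - 8*s + 10 = 0, which factors as -2*(s - 1)*(s + 5) = 0. The curves meet at s = -5, 1.
On [-5, 1], y = -s^2 - 4*s + 13 is on top; that piece has area ∫[-5,1] (-2*s^2 - 8*s + 10) ds = 72.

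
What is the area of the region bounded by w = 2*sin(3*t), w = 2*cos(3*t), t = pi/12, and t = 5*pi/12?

On [pi/12, 5*pi/12], (2*sin(3*t)) - (2*cos(3*t)) = 2*sin(3*t) - 2*cos(3*t) is ≥ 0 throughout, so the area is a single integral of |2*sin(3*t) - 2*cos(3*t)|.
∫[pi/12,5*pi/12] (2*sin(3*t) - 2*cos(3*t)) dt = 4*sqrt(2)/3.

4*sqrt(2)/3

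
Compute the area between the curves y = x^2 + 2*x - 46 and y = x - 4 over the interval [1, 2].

On [1, 2], (x^2 + 2*x - 46) - (x - 4) = x^2 + x - 42 is ≤ 0 throughout, so the area is a single integral of |x^2 + x - 42|.
∫[1,2] (x^2 + x - 42) dx = -229/6; the area of that piece is 229/6.

229/6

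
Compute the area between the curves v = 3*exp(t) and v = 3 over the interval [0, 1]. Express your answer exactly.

On [0, 1], (3*exp(t)) - (3) = 3*exp(t) - 3 is ≥ 0 throughout, so the area is a single integral of |3*exp(t) - 3|.
∫[0,1] (3*exp(t) - 3) dt = -6 + 3*exp(1).

-6 + 3*exp(1)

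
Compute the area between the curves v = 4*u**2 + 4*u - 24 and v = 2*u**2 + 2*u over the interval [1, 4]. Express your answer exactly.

The difference (4*u**2 + 4*u - 24) - (2*u**2 + 2*u) = 2*u**2 + 2*u - 24 changes sign at u = 3 inside [1, 4], so split the integral there.
∫[1,3] (2*u**2 + 2*u - 24) du = -68/3; the area of that piece is 68/3.
∫[3,4] (2*u**2 + 2*u - 24) du = 23/3.
Total area = 68/3 + 23/3 = 91/3.

91/3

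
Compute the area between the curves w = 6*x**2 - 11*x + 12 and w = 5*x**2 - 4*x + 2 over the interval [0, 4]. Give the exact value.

The difference (6*x**2 - 11*x + 12) - (5*x**2 - 4*x + 2) = x**2 - 7*x + 10 changes sign at x = 2 inside [0, 4], so split the integral there.
∫[0,2] (x**2 - 7*x + 10) dx = 26/3.
∫[2,4] (x**2 - 7*x + 10) dx = -10/3; the area of that piece is 10/3.
Total area = 26/3 + 10/3 = 12.

12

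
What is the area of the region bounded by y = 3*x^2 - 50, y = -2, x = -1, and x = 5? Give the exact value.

188

The difference (3*x^2 - 50) - (-2) = 3*x^2 - 48 changes sign at x = 4 inside [-1, 5], so split the integral there.
∫[-1,4] (3*x^2 - 48) dx = -175; the area of that piece is 175.
∫[4,5] (3*x^2 - 48) dx = 13.
Total area = 175 + 13 = 188.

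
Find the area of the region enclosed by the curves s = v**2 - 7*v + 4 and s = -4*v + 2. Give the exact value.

Both boundary curves give s as a function of v, so integrate with respect to v. Setting them equal: v**2 - 3*v + 2 = 0, i.e. (v - 2)*(v - 1) = 0, so they meet at v = 1, 2.
For v in [1, 2], s = v**2 - 7*v + 4 is on the left; area = ∫[1,2] (-(v**2 - 3*v + 2)) dv = 1/6.

1/6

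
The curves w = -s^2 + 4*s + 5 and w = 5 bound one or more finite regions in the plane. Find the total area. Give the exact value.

Set the curves equal: -s^2 + 4*s + 5 = 5, so -s^2 + 4*s = 0, which factors as -s*(s - 4) = 0. The curves meet at s = 0, 4.
On [0, 4], w = -s^2 + 4*s + 5 is on top; that piece has area ∫[0,4] (-s^2 + 4*s) ds = 32/3.

32/3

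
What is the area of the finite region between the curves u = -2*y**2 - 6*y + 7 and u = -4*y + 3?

9

Both boundary curves give u as a function of y, so integrate with respect to y. Setting them equal: -2*y**2 - 2*y + 4 = 0, i.e. -2*(y - 1)*(y + 2) = 0, so they meet at y = -2, 1.
For y in [-2, 1], u = -2*y**2 - 6*y + 7 is on the right; area = ∫[-2,1] (-2*y**2 - 2*y + 4) dy = 9.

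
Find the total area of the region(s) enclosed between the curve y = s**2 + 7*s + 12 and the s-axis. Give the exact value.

The curve meets the s-axis where s**2 + 7*s + 12 = 0, i.e. (s + 3)*(s + 4) = 0, at s = -4, -3.
On [-4, -3] the curve lies below the axis; ∫[-4,-3] (s**2 + 7*s + 12) ds = -1/6, giving area 1/6.

1/6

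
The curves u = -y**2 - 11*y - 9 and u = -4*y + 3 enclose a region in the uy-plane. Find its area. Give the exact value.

1/6

Both boundary curves give u as a function of y, so integrate with respect to y. Setting them equal: -y**2 - 7*y - 12 = 0, i.e. -(y + 3)*(y + 4) = 0, so they meet at y = -4, -3.
For y in [-4, -3], u = -y**2 - 11*y - 9 is on the right; area = ∫[-4,-3] (-y**2 - 7*y - 12) dy = 1/6.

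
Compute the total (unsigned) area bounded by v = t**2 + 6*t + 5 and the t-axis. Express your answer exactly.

32/3

The curve meets the t-axis where t**2 + 6*t + 5 = 0, i.e. (t + 1)*(t + 5) = 0, at t = -5, -1.
On [-5, -1] the curve lies below the axis; ∫[-5,-1] (t**2 + 6*t + 5) dt = -32/3, giving area 32/3.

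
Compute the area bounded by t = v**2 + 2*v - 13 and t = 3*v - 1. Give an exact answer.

343/6

Both boundary curves give t as a function of v, so integrate with respect to v. Setting them equal: v**2 - v - 12 = 0, i.e. (v - 4)*(v + 3) = 0, so they meet at v = -3, 4.
For v in [-3, 4], t = v**2 + 2*v - 13 is on the left; area = ∫[-3,4] (-(v**2 - v - 12)) dv = 343/6.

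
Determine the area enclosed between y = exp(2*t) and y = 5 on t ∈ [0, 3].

The difference (exp(2*t)) - (5) = exp(2*t) - 5 changes sign at t = log(5)/2 inside [0, 3], so split the integral there.
∫[0,log(5)/2] (exp(2*t) - 5) dt = 2 - 5*log(5)/2; the area of that piece is -2 + 5*log(5)/2.
∫[log(5)/2,3] (exp(2*t) - 5) dt = -35/2 + 5*log(5)/2 + exp(6)/2.
Total area = (-2 + 5*log(5)/2) + (-35/2 + 5*log(5)/2 + exp(6)/2) = -39/2 + 5*log(5) + exp(6)/2.

-39/2 + 5*log(5) + exp(6)/2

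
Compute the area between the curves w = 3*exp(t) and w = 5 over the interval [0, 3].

The difference (3*exp(t)) - (5) = 3*exp(t) - 5 changes sign at t = log(5/3) inside [0, 3], so split the integral there.
∫[0,log(5/3)] (3*exp(t) - 5) dt = log(243/3125) + 2; the area of that piece is -2 + log(3125/243).
∫[log(5/3),3] (3*exp(t) - 5) dt = -20 - 5*log(3) + 5*log(5) + 3*exp(3).
Total area = (-2 + log(3125/243)) + (-20 - 5*log(3) + 5*log(5) + 3*exp(3)) = -22 - 10*log(3) + 10*log(5) + 3*exp(3).

-22 - 10*log(3) + 10*log(5) + 3*exp(3)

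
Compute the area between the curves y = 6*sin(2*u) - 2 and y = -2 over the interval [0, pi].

12

The difference (6*sin(2*u) - 2) - (-2) = 6*sin(2*u) changes sign at u = pi/2 inside [0, pi], so split the integral there.
∫[0,pi/2] (6*sin(2*u)) du = 6.
∫[pi/2,pi] (6*sin(2*u)) du = -6; the area of that piece is 6.
Total area = 6 + 6 = 12.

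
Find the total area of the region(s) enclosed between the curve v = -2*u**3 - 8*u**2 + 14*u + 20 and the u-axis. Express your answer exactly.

The curve meets the u-axis where -2*u**3 - 8*u**2 + 14*u + 20 = 0, i.e. -2*(u - 2)*(u + 1)*(u + 5) = 0, at u = -5, -1, 2.
On [-5, -1] the curve lies below the axis; ∫[-5,-1] (-2*u**3 - 8*u**2 + 14*u + 20) du = -320/3, giving area 320/3.
On [-1, 2] the curve lies above the axis; ∫[-1,2] (-2*u**3 - 8*u**2 + 14*u + 20) du = 99/2, giving area 99/2.
Total area = 320/3 + 99/2 = 937/6.

937/6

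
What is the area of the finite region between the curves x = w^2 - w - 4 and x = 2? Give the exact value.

Both boundary curves give x as a function of w, so integrate with respect to w. Setting them equal: w^2 - w - 6 = 0, i.e. (w - 3)*(w + 2) = 0, so they meet at w = -2, 3.
For w in [-2, 3], x = w^2 - w - 4 is on the left; area = ∫[-2,3] (-(w^2 - w - 6)) dw = 125/6.

125/6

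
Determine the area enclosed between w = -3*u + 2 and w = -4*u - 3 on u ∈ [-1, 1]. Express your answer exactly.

10

On [-1, 1], (-3*u + 2) - (-4*u - 3) = u + 5 is ≥ 0 throughout, so the area is a single integral of |u + 5|.
∫[-1,1] (u + 5) du = 10.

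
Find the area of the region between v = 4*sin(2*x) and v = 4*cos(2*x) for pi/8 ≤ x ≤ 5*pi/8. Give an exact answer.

On [pi/8, 5*pi/8], (4*sin(2*x)) - (4*cos(2*x)) = 4*sin(2*x) - 4*cos(2*x) is ≥ 0 throughout, so the area is a single integral of |4*sin(2*x) - 4*cos(2*x)|.
∫[pi/8,5*pi/8] (4*sin(2*x) - 4*cos(2*x)) dx = 4*sqrt(2).

4*sqrt(2)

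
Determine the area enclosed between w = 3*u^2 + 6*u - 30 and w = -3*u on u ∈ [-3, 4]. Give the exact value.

The difference (3*u^2 + 6*u - 30) - (-3*u) = 3*u^2 + 9*u - 30 changes sign at u = 2 inside [-3, 4], so split the integral there.
∫[-3,2] (3*u^2 + 9*u - 30) du = -275/2; the area of that piece is 275/2.
∫[2,4] (3*u^2 + 9*u - 30) du = 50.
Total area = 275/2 + 50 = 375/2.

375/2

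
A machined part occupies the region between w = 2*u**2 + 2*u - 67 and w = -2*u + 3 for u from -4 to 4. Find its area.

1424/3

On [-4, 4], (2*u**2 + 2*u - 67) - (-2*u + 3) = 2*u**2 + 4*u - 70 is ≤ 0 throughout, so the area is a single integral of |2*u**2 + 4*u - 70|.
∫[-4,4] (2*u**2 + 4*u - 70) du = -1424/3; the area of that piece is 1424/3.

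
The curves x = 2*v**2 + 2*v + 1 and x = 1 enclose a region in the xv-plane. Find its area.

1/3

Both boundary curves give x as a function of v, so integrate with respect to v. Setting them equal: 2*v**2 + 2*v = 0, i.e. 2*v*(v + 1) = 0, so they meet at v = -1, 0.
For v in [-1, 0], x = 2*v**2 + 2*v + 1 is on the left; area = ∫[-1,0] (-(2*v**2 + 2*v)) dv = 1/3.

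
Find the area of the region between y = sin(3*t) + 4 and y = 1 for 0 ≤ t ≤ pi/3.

On [0, pi/3], (sin(3*t) + 4) - (1) = sin(3*t) + 3 is ≥ 0 throughout, so the area is a single integral of |sin(3*t) + 3|.
∫[0,pi/3] (sin(3*t) + 3) dt = 2/3 + pi.

2/3 + pi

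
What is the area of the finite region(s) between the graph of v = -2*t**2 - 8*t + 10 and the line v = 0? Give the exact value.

72

The curve meets the t-axis where -2*t**2 - 8*t + 10 = 0, i.e. -2*(t - 1)*(t + 5) = 0, at t = -5, 1.
On [-5, 1] the curve lies above the axis; ∫[-5,1] (-2*t**2 - 8*t + 10) dt = 72, giving area 72.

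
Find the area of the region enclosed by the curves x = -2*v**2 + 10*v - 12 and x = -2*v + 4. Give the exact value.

8/3

Both boundary curves give x as a function of v, so integrate with respect to v. Setting them equal: -2*v**2 + 12*v - 16 = 0, i.e. -2*(v - 4)*(v - 2) = 0, so they meet at v = 2, 4.
For v in [2, 4], x = -2*v**2 + 10*v - 12 is on the right; area = ∫[2,4] (-2*v**2 + 12*v - 16) dv = 8/3.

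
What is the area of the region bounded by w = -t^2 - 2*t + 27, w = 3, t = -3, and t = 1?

On [-3, 1], (-t^2 - 2*t + 27) - (3) = -t^2 - 2*t + 24 is ≥ 0 throughout, so the area is a single integral of |-t^2 - 2*t + 24|.
∫[-3,1] (-t^2 - 2*t + 24) dt = 284/3.

284/3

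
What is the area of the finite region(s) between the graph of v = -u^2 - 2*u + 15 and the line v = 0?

The curve meets the u-axis where -u^2 - 2*u + 15 = 0, i.e. -(u - 3)*(u + 5) = 0, at u = -5, 3.
On [-5, 3] the curve lies above the axis; ∫[-5,3] (-u^2 - 2*u + 15) du = 256/3, giving area 256/3.

256/3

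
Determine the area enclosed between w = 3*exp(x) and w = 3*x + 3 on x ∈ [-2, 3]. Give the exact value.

On [-2, 3], (3*exp(x)) - (3*x + 3) = -3*x + 3*exp(x) - 3 is ≥ 0 throughout, so the area is a single integral of |-3*x + 3*exp(x) - 3|.
∫[-2,3] (-3*x + 3*exp(x) - 3) dx = -45/2 - 3*exp(-2) + 3*exp(3).

-45/2 - 3*exp(-2) + 3*exp(3)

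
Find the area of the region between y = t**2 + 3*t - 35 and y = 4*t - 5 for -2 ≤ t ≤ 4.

On [-2, 4], (t**2 + 3*t - 35) - (4*t - 5) = t**2 - t - 30 is ≤ 0 throughout, so the area is a single integral of |t**2 - t - 30|.
∫[-2,4] (t**2 - t - 30) dt = -162; the area of that piece is 162.

162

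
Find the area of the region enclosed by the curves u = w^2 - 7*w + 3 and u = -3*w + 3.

32/3

Both boundary curves give u as a function of w, so integrate with respect to w. Setting them equal: w^2 - 4*w = 0, i.e. w*(w - 4) = 0, so they meet at w = 0, 4.
For w in [0, 4], u = w^2 - 7*w + 3 is on the left; area = ∫[0,4] (-(w^2 - 4*w)) dw = 32/3.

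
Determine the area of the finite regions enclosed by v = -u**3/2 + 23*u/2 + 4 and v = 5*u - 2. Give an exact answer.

Set the curves equal: -u**3/2 + 23*u/2 + 4 = 5*u - 2, so -u**3/2 + 13*u/2 + 6 = 0, which factors as -(u - 4)*(u + 1)*(u + 3)/2 = 0. The curves meet at u = -3, -1, 4.
On [-3, -1], v = 5*u - 2 is on top; that piece has area ∫[-3,-1] (-(-u**3/2 + 13*u/2 + 6)) du = 4.
On [-1, 4], v = -u**3/2 + 23*u/2 + 4 is on top; that piece has area ∫[-1,4] (-u**3/2 + 13*u/2 + 6) du = 375/8.
Total enclosed area = 4 + 375/8 = 407/8.

407/8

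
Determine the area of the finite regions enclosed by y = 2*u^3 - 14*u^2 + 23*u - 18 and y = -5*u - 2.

37/6

Set the curves equal: 2*u^3 - 14*u^2 + 23*u - 18 = -5*u - 2, so 2*u^3 - 14*u^2 + 28*u - 16 = 0, which factors as 2*(u - 4)*(u - 2)*(u - 1) = 0. The curves meet at u = 1, 2, 4.
On [1, 2], y = 2*u^3 - 14*u^2 + 23*u - 18 is on top; that piece has area ∫[1,2] (2*u^3 - 14*u^2 + 28*u - 16) du = 5/6.
On [2, 4], y = -5*u - 2 is on top; that piece has area ∫[2,4] (-(2*u^3 - 14*u^2 + 28*u - 16)) du = 16/3.
Total enclosed area = 5/6 + 16/3 = 37/6.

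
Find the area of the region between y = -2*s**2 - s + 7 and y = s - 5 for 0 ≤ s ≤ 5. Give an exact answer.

The difference (-2*s**2 - s + 7) - (s - 5) = -2*s**2 - 2*s + 12 changes sign at s = 2 inside [0, 5], so split the integral there.
∫[0,2] (-2*s**2 - 2*s + 12) ds = 44/3.
∫[2,5] (-2*s**2 - 2*s + 12) ds = -63; the area of that piece is 63.
Total area = 44/3 + 63 = 233/3.

233/3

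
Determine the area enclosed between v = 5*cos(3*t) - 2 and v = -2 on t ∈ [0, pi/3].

10/3

The difference (5*cos(3*t) - 2) - (-2) = 5*cos(3*t) changes sign at t = pi/6 inside [0, pi/3], so split the integral there.
∫[0,pi/6] (5*cos(3*t)) dt = 5/3.
∫[pi/6,pi/3] (5*cos(3*t)) dt = -5/3; the area of that piece is 5/3.
Total area = 5/3 + 5/3 = 10/3.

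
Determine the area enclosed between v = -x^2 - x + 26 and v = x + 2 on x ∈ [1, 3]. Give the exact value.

On [1, 3], (-x^2 - x + 26) - (x + 2) = -x^2 - 2*x + 24 is ≥ 0 throughout, so the area is a single integral of |-x^2 - 2*x + 24|.
∫[1,3] (-x^2 - 2*x + 24) dx = 94/3.

94/3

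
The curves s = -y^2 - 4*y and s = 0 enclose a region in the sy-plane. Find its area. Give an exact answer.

32/3

Both boundary curves give s as a function of y, so integrate with respect to y. Setting them equal: -y^2 - 4*y = 0, i.e. -y*(y + 4) = 0, so they meet at y = -4, 0.
For y in [-4, 0], s = -y^2 - 4*y is on the right; area = ∫[-4,0] (-y^2 - 4*y) dy = 32/3.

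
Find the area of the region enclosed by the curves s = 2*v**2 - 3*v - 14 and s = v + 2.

Both boundary curves give s as a function of v, so integrate with respect to v. Setting them equal: 2*v**2 - 4*v - 16 = 0, i.e. 2*(v - 4)*(v + 2) = 0, so they meet at v = -2, 4.
For v in [-2, 4], s = 2*v**2 - 3*v - 14 is on the left; area = ∫[-2,4] (-(2*v**2 - 4*v - 16)) dv = 72.

72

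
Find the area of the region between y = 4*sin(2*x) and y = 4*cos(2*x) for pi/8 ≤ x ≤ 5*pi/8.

4*sqrt(2)

On [pi/8, 5*pi/8], (4*sin(2*x)) - (4*cos(2*x)) = 4*sin(2*x) - 4*cos(2*x) is ≥ 0 throughout, so the area is a single integral of |4*sin(2*x) - 4*cos(2*x)|.
∫[pi/8,5*pi/8] (4*sin(2*x) - 4*cos(2*x)) dx = 4*sqrt(2).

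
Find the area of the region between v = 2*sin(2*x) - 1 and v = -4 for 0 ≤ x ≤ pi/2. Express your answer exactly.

On [0, pi/2], (2*sin(2*x) - 1) - (-4) = 2*sin(2*x) + 3 is ≥ 0 throughout, so the area is a single integral of |2*sin(2*x) + 3|.
∫[0,pi/2] (2*sin(2*x) + 3) dx = 2 + 3*pi/2.

2 + 3*pi/2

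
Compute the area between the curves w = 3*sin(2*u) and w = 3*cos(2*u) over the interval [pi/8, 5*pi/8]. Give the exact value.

On [pi/8, 5*pi/8], (3*sin(2*u)) - (3*cos(2*u)) = 3*sin(2*u) - 3*cos(2*u) is ≥ 0 throughout, so the area is a single integral of |3*sin(2*u) - 3*cos(2*u)|.
∫[pi/8,5*pi/8] (3*sin(2*u) - 3*cos(2*u)) du = 3*sqrt(2).

3*sqrt(2)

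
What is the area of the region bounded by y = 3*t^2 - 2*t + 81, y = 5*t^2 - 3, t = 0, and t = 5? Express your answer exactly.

935/3

On [0, 5], (3*t^2 - 2*t + 81) - (5*t^2 - 3) = -2*t^2 - 2*t + 84 is ≥ 0 throughout, so the area is a single integral of |-2*t^2 - 2*t + 84|.
∫[0,5] (-2*t^2 - 2*t + 84) dt = 935/3.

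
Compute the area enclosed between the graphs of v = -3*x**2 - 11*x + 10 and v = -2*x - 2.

Set the curves equal: -3*x**2 - 11*x + 10 = -2*x - 2, so -3*x**2 - 9*x + 12 = 0, which factors as -3*(x - 1)*(x + 4) = 0. The curves meet at x = -4, 1.
On [-4, 1], v = -3*x**2 - 11*x + 10 is on top; that piece has area ∫[-4,1] (-3*x**2 - 9*x + 12) dx = 125/2.

125/2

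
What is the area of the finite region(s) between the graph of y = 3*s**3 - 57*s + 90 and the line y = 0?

The curve meets the s-axis where 3*s**3 - 57*s + 90 = 0, i.e. 3*(s - 3)*(s - 2)*(s + 5) = 0, at s = -5, 2, 3.
On [-5, 2] the curve lies above the axis; ∫[-5,2] (3*s**3 - 57*s + 90) ds = 3087/4, giving area 3087/4.
On [2, 3] the curve lies below the axis; ∫[2,3] (3*s**3 - 57*s + 90) ds = -15/4, giving area 15/4.
Total area = 3087/4 + 15/4 = 1551/2.

1551/2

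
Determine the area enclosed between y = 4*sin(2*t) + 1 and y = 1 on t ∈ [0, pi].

8

The difference (4*sin(2*t) + 1) - (1) = 4*sin(2*t) changes sign at t = pi/2 inside [0, pi], so split the integral there.
∫[0,pi/2] (4*sin(2*t)) dt = 4.
∫[pi/2,pi] (4*sin(2*t)) dt = -4; the area of that piece is 4.
Total area = 4 + 4 = 8.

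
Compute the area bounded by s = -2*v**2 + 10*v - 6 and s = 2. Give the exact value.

Both boundary curves give s as a function of v, so integrate with respect to v. Setting them equal: -2*v**2 + 10*v - 8 = 0, i.e. -2*(v - 4)*(v - 1) = 0, so they meet at v = 1, 4.
For v in [1, 4], s = -2*v**2 + 10*v - 6 is on the right; area = ∫[1,4] (-2*v**2 + 10*v - 8) dv = 9.

9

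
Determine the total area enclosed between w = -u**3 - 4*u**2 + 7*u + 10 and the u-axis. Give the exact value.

937/12

The curve meets the u-axis where -u**3 - 4*u**2 + 7*u + 10 = 0, i.e. -(u - 2)*(u + 1)*(u + 5) = 0, at u = -5, -1, 2.
On [-5, -1] the curve lies below the axis; ∫[-5,-1] (-u**3 - 4*u**2 + 7*u + 10) du = -160/3, giving area 160/3.
On [-1, 2] the curve lies above the axis; ∫[-1,2] (-u**3 - 4*u**2 + 7*u + 10) du = 99/4, giving area 99/4.
Total area = 160/3 + 99/4 = 937/12.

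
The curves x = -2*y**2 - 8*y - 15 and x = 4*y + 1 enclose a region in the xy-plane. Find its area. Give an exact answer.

Both boundary curves give x as a function of y, so integrate with respect to y. Setting them equal: -2*y**2 - 12*y - 16 = 0, i.e. -2*(y + 2)*(y + 4) = 0, so they meet at y = -4, -2.
For y in [-4, -2], x = -2*y**2 - 8*y - 15 is on the right; area = ∫[-4,-2] (-2*y**2 - 12*y - 16) dy = 8/3.

8/3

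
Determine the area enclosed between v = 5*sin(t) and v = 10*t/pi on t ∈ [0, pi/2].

5 - 5*pi/4

On [0, pi/2], (5*sin(t)) - (10*t/pi) = -10*t/pi + 5*sin(t) is ≥ 0 throughout, so the area is a single integral of |-10*t/pi + 5*sin(t)|.
∫[0,pi/2] (-10*t/pi + 5*sin(t)) dt = 5 - 5*pi/4.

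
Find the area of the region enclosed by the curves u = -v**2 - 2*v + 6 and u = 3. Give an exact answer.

Both boundary curves give u as a function of v, so integrate with respect to v. Setting them equal: -v**2 - 2*v + 3 = 0, i.e. -(v - 1)*(v + 3) = 0, so they meet at v = -3, 1.
For v in [-3, 1], u = -v**2 - 2*v + 6 is on the right; area = ∫[-3,1] (-v**2 - 2*v + 3) dv = 32/3.

32/3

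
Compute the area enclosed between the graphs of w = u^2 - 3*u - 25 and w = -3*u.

Set the curves equal: u^2 - 3*u - 25 = -3*u, so u^2 - 25 = 0, which factors as (u - 5)*(u + 5) = 0. The curves meet at u = -5, 5.
On [-5, 5], w = -3*u is on top; that piece has area ∫[-5,5] (-(u^2 - 25)) du = 500/3.

500/3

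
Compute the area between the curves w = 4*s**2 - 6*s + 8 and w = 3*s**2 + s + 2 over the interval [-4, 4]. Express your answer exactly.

The difference (4*s**2 - 6*s + 8) - (3*s**2 + s + 2) = s**2 - 7*s + 6 changes sign at s = 1 inside [-4, 4], so split the integral there.
∫[-4,1] (s**2 - 7*s + 6) ds = 625/6.
∫[1,4] (s**2 - 7*s + 6) ds = -27/2; the area of that piece is 27/2.
Total area = 625/6 + 27/2 = 353/3.

353/3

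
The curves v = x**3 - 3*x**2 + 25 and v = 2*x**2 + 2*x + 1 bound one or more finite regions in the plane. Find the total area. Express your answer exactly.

443/6

Set the curves equal: x**3 - 3*x**2 + 25 = 2*x**2 + 2*x + 1, so x**3 - 5*x**2 - 2*x + 24 = 0, which factors as (x - 4)*(x - 3)*(x + 2) = 0. The curves meet at x = -2, 3, 4.
On [-2, 3], v = x**3 - 3*x**2 + 25 is on top; that piece has area ∫[-2,3] (x**3 - 5*x**2 - 2*x + 24) dx = 875/12.
On [3, 4], v = 2*x**2 + 2*x + 1 is on top; that piece has area ∫[3,4] (-(x**3 - 5*x**2 - 2*x + 24)) dx = 11/12.
Total enclosed area = 875/12 + 11/12 = 443/6.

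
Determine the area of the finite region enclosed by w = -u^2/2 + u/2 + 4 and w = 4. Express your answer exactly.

Set the curves equal: -u^2/2 + u/2 + 4 = 4, so -u^2/2 + u/2 = 0, which factors as -u*(u - 1)/2 = 0. The curves meet at u = 0, 1.
On [0, 1], w = -u^2/2 + u/2 + 4 is on top; that piece has area ∫[0,1] (-u^2/2 + u/2) du = 1/12.

1/12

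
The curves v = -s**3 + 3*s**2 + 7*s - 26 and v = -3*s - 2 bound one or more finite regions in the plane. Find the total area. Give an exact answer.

Set the curves equal: -s**3 + 3*s**2 + 7*s - 26 = -3*s - 2, so -s**3 + 3*s**2 + 10*s - 24 = 0, which factors as -(s - 4)*(s - 2)*(s + 3) = 0. The curves meet at s = -3, 2, 4.
On [-3, 2], v = -3*s - 2 is on top; that piece has area ∫[-3,2] (-(-s**3 + 3*s**2 + 10*s - 24)) ds = 375/4.
On [2, 4], v = -s**3 + 3*s**2 + 7*s - 26 is on top; that piece has area ∫[2,4] (-s**3 + 3*s**2 + 10*s - 24) ds = 8.
Total enclosed area = 375/4 + 8 = 407/4.

407/4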